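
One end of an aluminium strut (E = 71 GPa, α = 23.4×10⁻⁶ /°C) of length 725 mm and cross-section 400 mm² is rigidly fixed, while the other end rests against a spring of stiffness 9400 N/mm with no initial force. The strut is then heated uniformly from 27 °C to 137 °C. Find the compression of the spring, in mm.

The unrestrained thermal change is αΔT L = 23.4×10⁻⁶ × 110 × 725 = 1.866 mm.
With a force P in the spring, the elastic change of the strut is PL/(AE) and that of the spring is P/k; compatibility requires their sum to equal δ_free.
So P = δ_free / [L/(AE) + 1/k] = 1.866 / [ 725/(400×71×10³) + 1/(9400) ].
P = 1.866 / 0.0001319 = 14150 N.
Spring compression = P/k = 14150/(9400) = 1.505 mm.

δ ≈ 1.51 mm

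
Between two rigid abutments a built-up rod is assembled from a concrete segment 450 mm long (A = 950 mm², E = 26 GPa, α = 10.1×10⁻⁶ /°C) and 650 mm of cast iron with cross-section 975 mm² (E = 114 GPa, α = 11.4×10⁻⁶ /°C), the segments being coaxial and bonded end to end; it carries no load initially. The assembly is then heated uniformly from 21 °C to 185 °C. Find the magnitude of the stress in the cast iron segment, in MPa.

σ ≈ 83.6 MPa (compressive)

If the supports were absent, the total length change would be Σ αᵢΔT Lᵢ = 10.1×10⁻⁶×164×450 + 11.4×10⁻⁶×164×650 = 1.961 mm.
The walls prevent any net length change, so an axial force P (same in every segment) develops. Compatibility: P · Σ Lᵢ/(AᵢEᵢ) = δ_free.
Σ Lᵢ/(AᵢEᵢ) = 450/(950×26×10³) + 650/(975×114×10³) = 2.407×10⁻⁵ mm/N.
Hence P = δ_free / Σ(L/AE) = 1.961/2.407×10⁻⁵ = 81.47 kN (compressive).
σ_{cast iron} = P / A = 81470 / 975 = 83.56 MPa.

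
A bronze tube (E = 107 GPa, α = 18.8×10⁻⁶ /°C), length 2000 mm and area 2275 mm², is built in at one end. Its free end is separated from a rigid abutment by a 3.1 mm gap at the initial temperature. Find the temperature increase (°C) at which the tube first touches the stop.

ΔT ≈ 82.4 °C

The gap closes when αΔT L = 3.1 mm, since the tube is still unstressed at that instant.
ΔT = 3.1 / (18.8×10⁻⁶ × 2000) = 82.45 °C.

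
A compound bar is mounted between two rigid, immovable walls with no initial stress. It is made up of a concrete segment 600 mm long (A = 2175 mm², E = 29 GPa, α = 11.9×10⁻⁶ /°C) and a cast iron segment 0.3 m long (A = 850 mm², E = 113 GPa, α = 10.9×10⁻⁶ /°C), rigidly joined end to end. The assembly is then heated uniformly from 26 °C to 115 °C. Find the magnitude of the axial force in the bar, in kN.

Free thermal expansion of the whole bar: Σ αᵢΔT Lᵢ = 11.9×10⁻⁶×89×600 + 10.9×10⁻⁶×89×300 = 0.9265 mm.
Since the ends are fixed, an axial force P builds up, equal in every segment, with P · Σ Lᵢ/(AᵢEᵢ) = δ_free.
The series flexibility is Σ Lᵢ/(AᵢEᵢ) = 600/(2175×29×10³) + 300/(850×113×10³) = 1.264×10⁻⁵ mm/N.
Hence P = δ_free / Σ(L/AE) = 0.9265/1.264×10⁻⁵ = 73.32 kN (compressive).

P ≈ 73.3 kN (compressive)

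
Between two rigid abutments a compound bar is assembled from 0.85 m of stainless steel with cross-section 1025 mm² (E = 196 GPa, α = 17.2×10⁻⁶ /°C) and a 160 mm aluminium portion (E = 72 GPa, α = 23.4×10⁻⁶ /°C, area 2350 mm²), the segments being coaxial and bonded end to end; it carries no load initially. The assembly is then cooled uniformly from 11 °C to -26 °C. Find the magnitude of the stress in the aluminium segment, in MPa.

σ ≈ 55.9 MPa (tensile)

If the supports were absent, the total length change would be Σ αᵢΔT Lᵢ = 17.2×10⁻⁶×37×850 + 23.4×10⁻⁶×37×160 = 0.6795 mm.
The rigid supports impose zero overall length change; the single axial force P common to all segments must satisfy P Σ Lᵢ/(AᵢEᵢ) = δ_free.
Σ Lᵢ/(AᵢEᵢ) = 850/(1025×196×10³) + 160/(2350×72×10³) = 5.177×10⁻⁶ mm/N.
Hence P = δ_free / Σ(L/AE) = 0.6795/5.177×10⁻⁶ = 131.3 kN (tensile).
σ_{aluminium} = P / A = 131300 / 2350 = 55.85 MPa.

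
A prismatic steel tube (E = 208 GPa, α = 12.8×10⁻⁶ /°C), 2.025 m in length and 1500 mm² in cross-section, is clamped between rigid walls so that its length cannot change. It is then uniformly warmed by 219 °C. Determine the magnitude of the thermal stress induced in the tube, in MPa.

σ ≈ 583 MPa (compressive)

With length fixed, the mechanical strain must cancel the thermal strain αΔT = 12.8×10⁻⁶ × 219 = 2803.2×10⁻⁶.
The stress required to suppress this strain is σ = Eε = 208×10³ × 2803.2×10⁻⁶ = 583.1 MPa, compressive since the tube is trying to expand.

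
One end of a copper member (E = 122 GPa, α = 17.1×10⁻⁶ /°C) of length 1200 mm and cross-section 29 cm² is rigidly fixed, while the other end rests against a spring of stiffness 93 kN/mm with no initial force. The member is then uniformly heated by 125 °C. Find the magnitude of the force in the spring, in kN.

P ≈ 181 kN

If the spring were absent the member would lengthen by αΔT L = 17.1×10⁻⁶ × 125 × 1200 = 2.565 mm.
Let P be the compressive force at the spring. The member shortens elastically by PL/(AE) and the spring compresses by P/k; together these equal δ_free.
So P = δ_free / [L/(AE) + 1/k] = 2.565 / [ 1200/(2900×122×10³) + 1/(93×10³) ].
P = 2.565 / 1.414×10⁻⁵ = 181300 N.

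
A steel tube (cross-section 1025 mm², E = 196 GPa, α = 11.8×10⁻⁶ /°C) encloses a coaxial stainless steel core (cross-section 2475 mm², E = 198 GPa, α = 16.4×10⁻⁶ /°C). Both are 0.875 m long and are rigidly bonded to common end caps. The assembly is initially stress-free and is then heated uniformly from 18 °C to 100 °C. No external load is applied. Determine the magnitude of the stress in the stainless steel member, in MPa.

σ ≈ 21.7 MPa (compressive)

The stainless steel has the larger α, so on heating it would change length more than the steel if both were free. The rigid plates force a common final length, so the stainless steel is put into compression and the steel into tension, with equal and opposite forces P (no external load).
Equating the net (thermal + elastic) strains gives |α₁ − α₂|·ΔT = P·[1/(A₁E₁) + 1/(A₂E₂)].
|α₁ − α₂|·ΔT = 4.6×10⁻⁶ × 82 = 0.0003772.
1/(A₁E₁) + 1/(A₂E₂) = 1/(1025×196×10³) + 1/(2475×198×10³) = 7.018×10⁻⁹ N⁻¹.
So P = 0.0003772 / 7.018×10⁻⁹ = 53.75 kN.
σ_{stainless steel} = P/A₂ = 53750/2475 = 21.72 MPa, compressive.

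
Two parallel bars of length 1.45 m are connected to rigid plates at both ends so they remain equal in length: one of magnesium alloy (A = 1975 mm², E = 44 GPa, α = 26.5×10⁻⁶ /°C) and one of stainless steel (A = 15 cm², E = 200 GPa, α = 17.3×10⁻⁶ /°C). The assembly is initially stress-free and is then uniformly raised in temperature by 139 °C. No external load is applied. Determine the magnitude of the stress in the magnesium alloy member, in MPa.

Both members must finish at the same length. With the larger α, the magnesium alloy tends to over-expand; the plates restrain it, putting the magnesium alloy in compression and the stainless steel in tension. With no external load the two internal forces are equal and opposite, magnitude P.
Compatibility of the two members (thermal + elastic change equal): (α₁ − α₂)ΔT = P·[1/(A₁E₁) + 1/(A₂E₂)].
|α₁ − α₂|·ΔT = 9.2×10⁻⁶ × 139 = 0.001279.
1/(A₁E₁) + 1/(A₂E₂) = 1/(1975×44×10³) + 1/(1500×200×10³) = 1.484×10⁻⁸ N⁻¹.
So P = 0.001279 / 1.484×10⁻⁸ = 86.17 kN.
σ_{magnesium alloy} = P/A₁ = 86170/1975 = 43.63 MPa, compressive.

σ ≈ 43.6 MPa (compressive)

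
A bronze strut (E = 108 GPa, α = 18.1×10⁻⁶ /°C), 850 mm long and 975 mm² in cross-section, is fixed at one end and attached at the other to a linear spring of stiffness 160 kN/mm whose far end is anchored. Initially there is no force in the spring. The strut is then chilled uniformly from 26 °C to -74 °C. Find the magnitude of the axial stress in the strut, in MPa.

σ ≈ 110 MPa (tensile)

The unrestrained thermal change is αΔT L = 18.1×10⁻⁶ × 100 × 850 = 1.538 mm.
With a force P in the spring, the elastic change of the strut is PL/(AE) and that of the spring is P/k; compatibility requires their sum to equal δ_free.
P [ L/(AE) + 1/k ] = δ_free → P [ 850/(975×108×10³) + 1/(160×10³) ] = 1.538.
P = 1.538 / 1.432×10⁻⁵ = 107400 N.
σ = P/A = 107400/975 = 110.2 MPa.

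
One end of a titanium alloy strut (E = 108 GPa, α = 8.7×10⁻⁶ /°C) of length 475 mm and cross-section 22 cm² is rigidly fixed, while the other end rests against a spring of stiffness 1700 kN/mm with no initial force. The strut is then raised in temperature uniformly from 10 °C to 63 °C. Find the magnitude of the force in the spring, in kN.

P ≈ 84.6 kN

Free thermal expansion: δ_free = αΔT L = 8.7×10⁻⁶ × 53 × 475 = 0.219 mm.
Let P be the compressive force at the spring. The strut shortens elastically by PL/(AE) and the spring compresses by P/k; together these equal δ_free.
So P = δ_free / [L/(AE) + 1/k] = 0.219 / [ 475/(2200×108×10³) + 1/(1700×10³) ].
P = 0.219 / 2.587×10⁻⁶ = 84650 N.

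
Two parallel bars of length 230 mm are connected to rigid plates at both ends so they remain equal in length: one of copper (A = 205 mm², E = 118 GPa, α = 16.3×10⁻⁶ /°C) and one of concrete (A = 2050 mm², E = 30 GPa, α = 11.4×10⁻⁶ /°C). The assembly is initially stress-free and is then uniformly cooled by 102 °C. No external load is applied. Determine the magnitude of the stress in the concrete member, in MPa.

The copper has the larger α, so on cooling it would change length more than the concrete if both were free. The rigid plates force a common final length, so the copper is put into tension and the concrete into compression, with equal and opposite forces P (no external load).
Equating the net (thermal + elastic) strains gives |α₁ − α₂|·ΔT = P·[1/(A₁E₁) + 1/(A₂E₂)].
|α₁ − α₂|·ΔT = 4.9×10⁻⁶ × 102 = 0.0004998.
1/(A₁E₁) + 1/(A₂E₂) = 1/(205×118×10³) + 1/(2050×30×10³) = 5.76×10⁻⁸ N⁻¹.
P = 0.0004998 / 5.76×10⁻⁸ = 8677 N = 8.677 kN.
σ_{concrete} = P/A₂ = 8677/2050 = 4.233 MPa, compressive.

σ ≈ 4.23 MPa (compressive)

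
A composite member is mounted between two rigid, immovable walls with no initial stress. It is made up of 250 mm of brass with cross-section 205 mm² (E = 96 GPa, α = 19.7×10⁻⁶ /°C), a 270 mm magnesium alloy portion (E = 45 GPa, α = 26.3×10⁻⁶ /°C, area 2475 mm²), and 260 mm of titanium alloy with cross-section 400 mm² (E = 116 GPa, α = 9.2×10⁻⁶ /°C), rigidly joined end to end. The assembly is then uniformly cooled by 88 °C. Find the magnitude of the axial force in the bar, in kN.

P ≈ 61.2 kN (tensile)

If the supports were absent, the total length change would be Σ αᵢΔT Lᵢ = 19.7×10⁻⁶×88×250 + 26.3×10⁻⁶×88×270 + 9.2×10⁻⁶×88×260 = 1.269 mm.
The walls prevent any net length change, so an axial force P (same in every segment) develops. Compatibility: P · Σ Lᵢ/(AᵢEᵢ) = δ_free.
Σ Lᵢ/(AᵢEᵢ) = 250/(205×96×10³) + 270/(2475×45×10³) + 260/(400×116×10³) = 2.073×10⁻⁵ mm/N.
P = 1.269 / 2.073×10⁻⁵ = 61200 N = 61.2 kN, tensile.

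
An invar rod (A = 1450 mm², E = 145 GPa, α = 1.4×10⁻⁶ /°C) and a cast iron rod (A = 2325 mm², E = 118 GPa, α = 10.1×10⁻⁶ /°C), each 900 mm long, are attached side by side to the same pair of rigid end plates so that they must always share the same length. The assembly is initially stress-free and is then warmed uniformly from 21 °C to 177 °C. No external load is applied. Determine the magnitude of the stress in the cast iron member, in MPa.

The cast iron has the larger α, so on heating it would change length more than the invar if both were free. The rigid plates force a common final length, so the cast iron is put into compression and the invar into tension, with equal and opposite forces P (no external load).
Equating the net (thermal + elastic) strains gives |α₁ − α₂|·ΔT = P·[1/(A₁E₁) + 1/(A₂E₂)].
|α₁ − α₂|·ΔT = 8.7×10⁻⁶ × 156 = 0.001357.
1/(A₁E₁) + 1/(A₂E₂) = 1/(1450×145×10³) + 1/(2325×118×10³) = 8.401×10⁻⁹ N⁻¹.
P = 0.001357 / 8.401×10⁻⁹ = 161500 N = 161.5 kN.
σ_{cast iron} = P/A₂ = 161500/2325 = 69.48 MPa, compressive.

σ ≈ 69.5 MPa (compressive)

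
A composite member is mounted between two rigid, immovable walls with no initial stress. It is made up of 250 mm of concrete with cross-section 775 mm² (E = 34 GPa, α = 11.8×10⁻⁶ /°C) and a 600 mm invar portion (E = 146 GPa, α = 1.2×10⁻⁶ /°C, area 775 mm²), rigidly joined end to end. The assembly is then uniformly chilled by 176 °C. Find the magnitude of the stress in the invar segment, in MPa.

σ ≈ 56.4 MPa (tensile)

With the walls removed the bar would change length by δ_free = Σ αᵢΔT Lᵢ = 11.8×10⁻⁶×176×250 + 1.2×10⁻⁶×176×600 = 0.6459 mm.
The rigid supports impose zero overall length change; the single axial force P common to all segments must satisfy P Σ Lᵢ/(AᵢEᵢ) = δ_free.
Σ Lᵢ/(AᵢEᵢ) = 250/(775×34×10³) + 600/(775×146×10³) = 1.479×10⁻⁵ mm/N.
So P = 0.6459 / 1.479×10⁻⁵ = 43.67 kN, tensile.
σ_{invar} = P / A = 43670 / 775 = 56.35 MPa.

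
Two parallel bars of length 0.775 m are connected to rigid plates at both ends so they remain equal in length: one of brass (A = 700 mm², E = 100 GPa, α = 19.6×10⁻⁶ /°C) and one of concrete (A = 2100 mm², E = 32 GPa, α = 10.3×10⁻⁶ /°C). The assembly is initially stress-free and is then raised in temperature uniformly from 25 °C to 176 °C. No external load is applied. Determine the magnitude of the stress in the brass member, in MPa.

Both members must finish at the same length. With the larger α, the brass tends to over-expand; the plates restrain it, putting the brass in compression and the concrete in tension. With no external load the two internal forces are equal and opposite, magnitude P.
Equating the net (thermal + elastic) strains gives |α₁ − α₂|·ΔT = P·[1/(A₁E₁) + 1/(A₂E₂)].
|α₁ − α₂|·ΔT = 9.3×10⁻⁶ × 151 = 0.001404.
1/(A₁E₁) + 1/(A₂E₂) = 1/(700×100×10³) + 1/(2100×32×10³) = 2.917×10⁻⁸ N⁻¹.
P = 0.001404 / 2.917×10⁻⁸ = 48150 N = 48.15 kN.
σ_{brass} = P/A₁ = 48150/700 = 68.78 MPa, compressive.

σ ≈ 68.8 MPa (compressive)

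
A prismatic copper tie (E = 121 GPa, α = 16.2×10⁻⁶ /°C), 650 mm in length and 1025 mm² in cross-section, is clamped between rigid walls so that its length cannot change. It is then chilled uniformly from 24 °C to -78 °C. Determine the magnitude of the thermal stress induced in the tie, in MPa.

σ ≈ 200 MPa (tensile)

The supports are rigid, so the total axial strain is zero. The restrained thermal strain is ε = αΔT = 16.2×10⁻⁶ × 102 = 1652.4×10⁻⁶.
Hence σ = E·αΔT = 121×10³ × 1652.4×10⁻⁶ = 199.9 MPa, tensile.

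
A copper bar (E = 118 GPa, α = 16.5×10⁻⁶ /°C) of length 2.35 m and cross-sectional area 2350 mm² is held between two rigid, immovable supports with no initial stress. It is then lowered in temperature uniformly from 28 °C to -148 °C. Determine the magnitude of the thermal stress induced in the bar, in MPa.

Because both ends are immovable the net strain is zero, and the suppressed thermal strain is αΔT = 16.5×10⁻⁶ × 176 = 2904×10⁻⁶.
Hence σ = E·αΔT = 118×10³ × 2904×10⁻⁶ = 342.7 MPa, tensile.

σ ≈ 343 MPa (tensile)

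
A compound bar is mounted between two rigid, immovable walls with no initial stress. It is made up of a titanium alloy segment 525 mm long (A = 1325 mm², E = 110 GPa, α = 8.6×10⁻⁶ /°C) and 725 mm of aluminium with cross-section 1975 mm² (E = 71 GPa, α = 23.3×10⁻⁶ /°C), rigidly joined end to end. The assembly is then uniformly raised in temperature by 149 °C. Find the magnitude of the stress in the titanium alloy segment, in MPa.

σ ≈ 274 MPa (compressive)

With the walls removed the bar would change length by δ_free = Σ αᵢΔT Lᵢ = 8.6×10⁻⁶×149×525 + 23.3×10⁻⁶×149×725 = 3.19 mm.
The rigid supports impose zero overall length change; the single axial force P common to all segments must satisfy P Σ Lᵢ/(AᵢEᵢ) = δ_free.
Σ Lᵢ/(AᵢEᵢ) = 525/(1325×110×10³) + 725/(1975×71×10³) = 8.772×10⁻⁶ mm/N.
P = 3.19 / 8.772×10⁻⁶ = 363600 N = 363.6 kN, compressive.
σ_{titanium alloy} = P / A = 363600 / 1325 = 274.4 MPa.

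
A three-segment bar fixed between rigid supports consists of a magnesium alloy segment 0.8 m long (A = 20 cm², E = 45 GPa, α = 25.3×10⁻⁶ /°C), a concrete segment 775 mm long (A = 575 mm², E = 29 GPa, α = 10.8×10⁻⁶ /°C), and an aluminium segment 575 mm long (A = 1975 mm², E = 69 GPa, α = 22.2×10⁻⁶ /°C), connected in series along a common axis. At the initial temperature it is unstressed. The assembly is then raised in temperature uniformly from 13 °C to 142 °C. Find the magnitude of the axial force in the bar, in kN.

Free thermal expansion of the whole bar: Σ αᵢΔT Lᵢ = 25.3×10⁻⁶×129×800 + 10.8×10⁻⁶×129×775 + 22.2×10⁻⁶×129×575 = 5.337 mm.
The walls prevent any net length change, so an axial force P (same in every segment) develops. Compatibility: P · Σ Lᵢ/(AᵢEᵢ) = δ_free.
Σ Lᵢ/(AᵢEᵢ) = 800/(2000×45×10³) + 775/(575×29×10³) + 575/(1975×69×10³) = 5.959×10⁻⁵ mm/N.
P = 5.337 / 5.959×10⁻⁵ = 89580 N = 89.58 kN, compressive.

P ≈ 89.6 kN (compressive)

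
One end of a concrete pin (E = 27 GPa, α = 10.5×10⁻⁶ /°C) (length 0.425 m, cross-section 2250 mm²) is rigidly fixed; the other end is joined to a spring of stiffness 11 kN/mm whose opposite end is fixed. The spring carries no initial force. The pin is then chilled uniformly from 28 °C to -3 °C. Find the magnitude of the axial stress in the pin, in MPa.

σ ≈ 0.628 MPa (tensile)

Free thermal contraction: δ_free = αΔT L = 10.5×10⁻⁶ × 31 × 425 = 0.1383 mm.
With a force P in the spring, the elastic change of the pin is PL/(AE) and that of the spring is P/k; compatibility requires their sum to equal δ_free.
P [ L/(AE) + 1/k ] = δ_free → P [ 425/(2250×27×10³) + 1/(11×10³) ] = 0.1383.
P = 0.1383 / 9.79×10⁻⁵ = 1413 N.
σ = P/A = 1413/2250 = 0.628 MPa.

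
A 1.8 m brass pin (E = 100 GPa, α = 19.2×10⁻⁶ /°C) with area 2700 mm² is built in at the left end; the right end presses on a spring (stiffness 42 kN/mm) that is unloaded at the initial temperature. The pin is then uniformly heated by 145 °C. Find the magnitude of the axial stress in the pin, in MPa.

σ ≈ 60.9 MPa (compressive)

Free thermal expansion: δ_free = αΔT L = 19.2×10⁻⁶ × 145 × 1800 = 5.011 mm.
Let P be the compressive force at the spring. The pin shortens elastically by PL/(AE) and the spring compresses by P/k; together these equal δ_free.
P [ L/(AE) + 1/k ] = δ_free → P [ 1800/(2700×100×10³) + 1/(42×10³) ] = 5.011.
P = 5.011 / 3.048×10⁻⁵ = 164400 N.
σ = P/A = 164400/2700 = 60.9 MPa.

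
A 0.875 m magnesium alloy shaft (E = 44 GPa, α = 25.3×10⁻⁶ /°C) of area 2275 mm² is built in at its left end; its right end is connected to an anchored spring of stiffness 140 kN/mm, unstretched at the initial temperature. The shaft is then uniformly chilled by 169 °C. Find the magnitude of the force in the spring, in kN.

P ≈ 236 kN

The unrestrained thermal change is αΔT L = 25.3×10⁻⁶ × 169 × 875 = 3.741 mm.
Let P be the tensile force in the spring. The shaft extends elastically by PL/(AE) and the spring stretches by P/k; together these equal δ_free.
So P = δ_free / [L/(AE) + 1/k] = 3.741 / [ 875/(2275×44×10³) + 1/(140×10³) ].
P = 3.741 / 1.588×10⁻⁵ = 235500 N.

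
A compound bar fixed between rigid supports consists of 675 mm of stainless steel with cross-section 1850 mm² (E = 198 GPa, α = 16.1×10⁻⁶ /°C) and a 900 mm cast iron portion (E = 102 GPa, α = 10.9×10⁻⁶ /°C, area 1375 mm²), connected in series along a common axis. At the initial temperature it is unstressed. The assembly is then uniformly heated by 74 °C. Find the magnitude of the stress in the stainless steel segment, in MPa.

With the walls removed the bar would change length by δ_free = Σ αᵢΔT Lᵢ = 16.1×10⁻⁶×74×675 + 10.9×10⁻⁶×74×900 = 1.53 mm.
Since the ends are fixed, an axial force P builds up, equal in every segment, with P · Σ Lᵢ/(AᵢEᵢ) = δ_free.
The series flexibility is Σ Lᵢ/(AᵢEᵢ) = 675/(1850×198×10³) + 900/(1375×102×10³) = 8.26×10⁻⁶ mm/N.
Hence P = δ_free / Σ(L/AE) = 1.53/8.26×10⁻⁶ = 185.2 kN (compressive).
σ_{stainless steel} = P / A = 185200 / 1850 = 100.1 MPa.

σ ≈ 100 MPa (compressive)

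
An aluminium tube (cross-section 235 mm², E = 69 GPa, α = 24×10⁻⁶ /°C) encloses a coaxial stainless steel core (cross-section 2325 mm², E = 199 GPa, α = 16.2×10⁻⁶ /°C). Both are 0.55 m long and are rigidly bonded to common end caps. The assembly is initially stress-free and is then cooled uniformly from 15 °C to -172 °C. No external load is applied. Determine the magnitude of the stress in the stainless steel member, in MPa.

Equilibrium of a rigid end plate with no external load gives equal and opposite internal forces ±P in the two members. Since α_{aluminium} > α_{stainless steel}, cooling drives the aluminium into tension and the stainless steel into compression.
Setting the final lengths equal and cancelling L: (α₁ − α₂)ΔT = P/(A₁E₁) + P/(A₂E₂).
|α₁ − α₂|·ΔT = 7.8×10⁻⁶ × 187 = 0.001459.
1/(A₁E₁) + 1/(A₂E₂) = 1/(235×69×10³) + 1/(2325×199×10³) = 6.383×10⁻⁸ N⁻¹.
P = 0.001459 / 6.383×10⁻⁸ = 22850 N = 22.85 kN.
σ_{stainless steel} = P/A₂ = 22850/2325 = 9.828 MPa, compressive.

σ ≈ 9.83 MPa (compressive)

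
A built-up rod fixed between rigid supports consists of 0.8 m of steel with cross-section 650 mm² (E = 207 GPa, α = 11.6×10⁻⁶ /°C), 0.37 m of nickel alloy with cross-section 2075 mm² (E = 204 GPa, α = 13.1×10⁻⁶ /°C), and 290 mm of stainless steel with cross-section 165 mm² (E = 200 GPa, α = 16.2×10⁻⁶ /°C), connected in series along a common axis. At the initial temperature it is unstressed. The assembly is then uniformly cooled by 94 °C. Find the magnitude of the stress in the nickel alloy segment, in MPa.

If the supports were absent, the total length change would be Σ αᵢΔT Lᵢ = 11.6×10⁻⁶×94×800 + 13.1×10⁻⁶×94×370 + 16.2×10⁻⁶×94×290 = 1.77 mm.
The rigid supports impose zero overall length change; the single axial force P common to all segments must satisfy P Σ Lᵢ/(AᵢEᵢ) = δ_free.
The series flexibility is Σ Lᵢ/(AᵢEᵢ) = 800/(650×207×10³) + 370/(2075×204×10³) + 290/(165×200×10³) = 1.561×10⁻⁵ mm/N.
So P = 1.77 / 1.561×10⁻⁵ = 113.4 kN, tensile.
σ_{nickel alloy} = P / A = 113400 / 2075 = 54.64 MPa.

σ ≈ 54.6 MPa (tensile)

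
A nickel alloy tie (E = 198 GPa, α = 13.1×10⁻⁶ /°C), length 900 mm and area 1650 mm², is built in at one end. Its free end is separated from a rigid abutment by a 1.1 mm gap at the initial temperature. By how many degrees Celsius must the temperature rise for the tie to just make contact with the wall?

The gap closes when αΔT L = 1.1 mm, since the tie is still unstressed at that instant.
ΔT = 1.1 / (13.1×10⁻⁶ × 900) = 93.3 °C.

ΔT ≈ 93.3 °C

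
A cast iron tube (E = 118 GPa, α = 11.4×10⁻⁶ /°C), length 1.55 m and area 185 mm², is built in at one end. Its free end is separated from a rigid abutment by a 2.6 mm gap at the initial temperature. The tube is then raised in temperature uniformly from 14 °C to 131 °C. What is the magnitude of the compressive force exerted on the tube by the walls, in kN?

Free thermal elongation = αΔT L = 11.4×10⁻⁶ × 117 × 1550 = 2.067 mm.
This is smaller than the 2.6 mm clearance, so the tube expands freely without reaching the stop — the stress is zero.

P ≈ 0 kN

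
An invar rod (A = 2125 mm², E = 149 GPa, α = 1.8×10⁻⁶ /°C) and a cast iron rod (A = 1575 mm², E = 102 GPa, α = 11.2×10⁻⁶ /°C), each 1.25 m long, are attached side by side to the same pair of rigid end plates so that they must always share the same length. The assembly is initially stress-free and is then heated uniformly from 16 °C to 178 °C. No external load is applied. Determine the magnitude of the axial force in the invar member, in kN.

The cast iron has the larger α, so on heating it would change length more than the invar if both were free. The rigid plates force a common final length, so the cast iron is put into compression and the invar into tension, with equal and opposite forces P (no external load).
Compatibility of the two members (thermal + elastic change equal): (α₁ − α₂)ΔT = P·[1/(A₁E₁) + 1/(A₂E₂)].
|α₁ − α₂|·ΔT = 9.4×10⁻⁶ × 162 = 0.001523.
1/(A₁E₁) + 1/(A₂E₂) = 1/(2125×149×10³) + 1/(1575×102×10³) = 9.383×10⁻⁹ N⁻¹.
So P = 0.001523 / 9.383×10⁻⁹ = 162.3 kN.

P ≈ 162 kN (tensile in the invar)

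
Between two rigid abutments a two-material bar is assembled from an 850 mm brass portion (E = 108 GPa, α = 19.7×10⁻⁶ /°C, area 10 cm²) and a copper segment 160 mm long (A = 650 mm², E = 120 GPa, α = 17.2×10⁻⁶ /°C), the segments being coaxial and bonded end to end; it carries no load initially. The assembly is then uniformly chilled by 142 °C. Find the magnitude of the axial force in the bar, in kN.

P ≈ 279 kN (tensile)

With the walls removed the bar would change length by δ_free = Σ αᵢΔT Lᵢ = 19.7×10⁻⁶×142×850 + 17.2×10⁻⁶×142×160 = 2.769 mm.
The rigid supports impose zero overall length change; the single axial force P common to all segments must satisfy P Σ Lᵢ/(AᵢEᵢ) = δ_free.
The series flexibility is Σ Lᵢ/(AᵢEᵢ) = 850/(1000×108×10³) + 160/(650×120×10³) = 9.922×10⁻⁶ mm/N.
P = 2.769 / 9.922×10⁻⁶ = 279000 N = 279 kN, tensile.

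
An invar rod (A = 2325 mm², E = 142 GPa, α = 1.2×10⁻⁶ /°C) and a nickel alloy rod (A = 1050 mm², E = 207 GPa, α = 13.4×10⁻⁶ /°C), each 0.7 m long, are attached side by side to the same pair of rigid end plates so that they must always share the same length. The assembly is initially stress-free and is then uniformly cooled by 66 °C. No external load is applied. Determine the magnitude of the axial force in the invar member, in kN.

The nickel alloy has the larger α, so on cooling it would change length more than the invar if both were free. The rigid plates force a common final length, so the nickel alloy is put into tension and the invar into compression, with equal and opposite forces P (no external load).
Compatibility of the two members (thermal + elastic change equal): (α₁ − α₂)ΔT = P·[1/(A₁E₁) + 1/(A₂E₂)].
|α₁ − α₂|·ΔT = 12.2×10⁻⁶ × 66 = 0.0008052.
1/(A₁E₁) + 1/(A₂E₂) = 1/(2325×142×10³) + 1/(1050×207×10³) = 7.63×10⁻⁹ N⁻¹.
P = 0.0008052 / 7.63×10⁻⁹ = 105500 N = 105.5 kN.

P ≈ 106 kN (compressive in the invar)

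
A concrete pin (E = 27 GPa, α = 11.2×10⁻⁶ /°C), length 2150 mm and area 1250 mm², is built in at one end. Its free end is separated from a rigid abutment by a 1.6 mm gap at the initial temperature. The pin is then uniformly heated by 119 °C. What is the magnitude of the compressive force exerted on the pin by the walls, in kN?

P ≈ 19.9 kN

Free thermal elongation = αΔT L = 11.2×10⁻⁶ × 119 × 2150 = 2.866 mm.
This exceeds the 1.6 mm gap, so the wall pushes back. The portion of expansion that must be recovered elastically is δ_free − gap = 2.866 − 1.6 = 1.266 mm.
Compatibility: PL/(AE) = 1.266 mm, so σ = P/A = E × (1.266/2150) = 15.89 MPa.
Force on the wall = σA = 15.89 × 1250 mm² = 19.87 kN.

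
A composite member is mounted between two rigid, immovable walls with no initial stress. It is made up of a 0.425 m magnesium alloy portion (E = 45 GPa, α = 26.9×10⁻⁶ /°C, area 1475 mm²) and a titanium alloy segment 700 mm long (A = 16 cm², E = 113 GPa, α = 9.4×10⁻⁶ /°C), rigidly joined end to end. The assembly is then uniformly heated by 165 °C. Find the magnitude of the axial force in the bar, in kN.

Free thermal expansion of the whole bar: Σ αᵢΔT Lᵢ = 26.9×10⁻⁶×165×425 + 9.4×10⁻⁶×165×700 = 2.972 mm.
The rigid supports impose zero overall length change; the single axial force P common to all segments must satisfy P Σ Lᵢ/(AᵢEᵢ) = δ_free.
The series flexibility is Σ Lᵢ/(AᵢEᵢ) = 425/(1475×45×10³) + 700/(1600×113×10³) = 1.027×10⁻⁵ mm/N.
P = 2.972 / 1.027×10⁻⁵ = 289300 N = 289.3 kN, compressive.

P ≈ 289 kN (compressive)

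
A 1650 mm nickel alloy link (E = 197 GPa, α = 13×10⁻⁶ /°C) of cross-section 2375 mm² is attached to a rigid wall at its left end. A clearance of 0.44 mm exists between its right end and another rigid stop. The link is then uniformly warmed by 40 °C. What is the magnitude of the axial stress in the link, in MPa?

σ ≈ 49.9 MPa (compressive)

Free thermal elongation = αΔT L = 13×10⁻⁶ × 40 × 1650 = 0.858 mm.
After closing the 0.44 mm clearance, 0.858 − 0.44 = 0.418 mm of expansion remains to be suppressed by the wall.
That suppressed elongation corresponds to σ = E·Δ/L = 197×10³ × 0.418/1650 = 49.91 MPa.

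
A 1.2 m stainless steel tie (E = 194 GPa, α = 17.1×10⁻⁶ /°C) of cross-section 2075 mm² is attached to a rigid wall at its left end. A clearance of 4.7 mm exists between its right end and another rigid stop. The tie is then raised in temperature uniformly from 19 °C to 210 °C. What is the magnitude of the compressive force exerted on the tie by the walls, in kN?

Free thermal elongation = αΔT L = 17.1×10⁻⁶ × 191 × 1200 = 3.919 mm.
This is smaller than the 4.7 mm clearance, so the tie expands freely without reaching the stop — the stress is zero.

P ≈ 0 kN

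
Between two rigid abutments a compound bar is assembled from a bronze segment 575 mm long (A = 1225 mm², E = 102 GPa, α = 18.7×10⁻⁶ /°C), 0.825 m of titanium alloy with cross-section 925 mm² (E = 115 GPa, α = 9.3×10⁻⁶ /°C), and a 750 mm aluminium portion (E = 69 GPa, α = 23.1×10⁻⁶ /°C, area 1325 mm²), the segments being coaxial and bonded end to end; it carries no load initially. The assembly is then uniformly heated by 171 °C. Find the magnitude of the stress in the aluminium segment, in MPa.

σ ≈ 224 MPa (compressive)

With the walls removed the bar would change length by δ_free = Σ αᵢΔT Lᵢ = 18.7×10⁻⁶×171×575 + 9.3×10⁻⁶×171×825 + 23.1×10⁻⁶×171×750 = 6.113 mm.
The rigid supports impose zero overall length change; the single axial force P common to all segments must satisfy P Σ Lᵢ/(AᵢEᵢ) = δ_free.
The series flexibility is Σ Lᵢ/(AᵢEᵢ) = 575/(1225×102×10³) + 825/(925×115×10³) + 750/(1325×69×10³) = 2.056×10⁻⁵ mm/N.
P = 6.113 / 2.056×10⁻⁵ = 297300 N = 297.3 kN, compressive.
σ_{aluminium} = P / A = 297300 / 1325 = 224.4 MPa.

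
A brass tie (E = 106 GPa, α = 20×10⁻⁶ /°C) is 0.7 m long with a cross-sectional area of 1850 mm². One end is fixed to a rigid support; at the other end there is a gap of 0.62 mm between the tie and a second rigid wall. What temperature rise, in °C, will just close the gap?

ΔT ≈ 44.3 °C

The gap closes when αΔT L = 0.62 mm, since the tie is still unstressed at that instant.
So ΔT = g/(αL) = 0.62/(20×10⁻⁶ × 700) = 44.29 °C.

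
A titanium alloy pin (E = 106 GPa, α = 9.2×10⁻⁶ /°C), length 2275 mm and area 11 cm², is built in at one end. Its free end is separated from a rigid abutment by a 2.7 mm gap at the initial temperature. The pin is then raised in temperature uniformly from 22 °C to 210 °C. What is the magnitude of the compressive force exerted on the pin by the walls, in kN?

P ≈ 63.3 kN

Free thermal elongation = αΔT L = 9.2×10⁻⁶ × 188 × 2275 = 3.935 mm.
After closing the 2.7 mm clearance, 3.935 − 2.7 = 1.235 mm of expansion remains to be suppressed by the wall.
That suppressed elongation corresponds to σ = E·Δ/L = 106×10³ × 1.235/2275 = 57.54 MPa.
P = σA = 57.54 × 1100 = 63.29 kN.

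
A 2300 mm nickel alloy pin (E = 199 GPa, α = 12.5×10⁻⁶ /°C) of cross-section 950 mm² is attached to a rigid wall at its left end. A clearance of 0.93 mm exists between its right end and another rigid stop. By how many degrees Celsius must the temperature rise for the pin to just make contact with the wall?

The gap closes when αΔT L = 0.93 mm, since the pin is still unstressed at that instant.
ΔT = 0.93 / (12.5×10⁻⁶ × 2300) = 32.35 °C.

ΔT ≈ 32.3 °C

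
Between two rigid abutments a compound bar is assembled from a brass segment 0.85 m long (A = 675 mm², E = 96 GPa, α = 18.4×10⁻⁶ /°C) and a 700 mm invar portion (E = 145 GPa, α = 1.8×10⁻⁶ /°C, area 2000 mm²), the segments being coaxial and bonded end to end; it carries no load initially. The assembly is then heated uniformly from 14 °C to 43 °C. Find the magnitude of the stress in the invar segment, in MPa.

σ ≈ 15.8 MPa (compressive)

With the walls removed the bar would change length by δ_free = Σ αᵢΔT Lᵢ = 18.4×10⁻⁶×29×850 + 1.8×10⁻⁶×29×700 = 0.4901 mm.
Since the ends are fixed, an axial force P builds up, equal in every segment, with P · Σ Lᵢ/(AᵢEᵢ) = δ_free.
Σ Lᵢ/(AᵢEᵢ) = 850/(675×96×10³) + 700/(2000×145×10³) = 1.553×10⁻⁵ mm/N.
So P = 0.4901 / 1.553×10⁻⁵ = 31.56 kN, compressive.
σ_{invar} = P / A = 31560 / 2000 = 15.78 MPa.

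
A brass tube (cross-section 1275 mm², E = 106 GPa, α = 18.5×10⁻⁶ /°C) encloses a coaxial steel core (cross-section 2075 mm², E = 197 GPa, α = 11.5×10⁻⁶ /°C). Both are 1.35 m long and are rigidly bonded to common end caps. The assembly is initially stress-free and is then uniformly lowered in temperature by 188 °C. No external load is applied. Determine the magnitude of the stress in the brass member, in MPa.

σ ≈ 105 MPa (tensile)

Both members must finish at the same length. With the larger α, the brass tends to over-contract; the plates restrain it, putting the brass in tension and the steel in compression. With no external load the two internal forces are equal and opposite, magnitude P.
Equating the net (thermal + elastic) strains gives |α₁ − α₂|·ΔT = P·[1/(A₁E₁) + 1/(A₂E₂)].
|α₁ − α₂|·ΔT = 7×10⁻⁶ × 188 = 0.001316.
1/(A₁E₁) + 1/(A₂E₂) = 1/(1275×106×10³) + 1/(2075×197×10³) = 9.846×10⁻⁹ N⁻¹.
So P = 0.001316 / 9.846×10⁻⁹ = 133.7 kN.
σ_{brass} = P/A₁ = 133700/1275 = 104.8 MPa, tensile.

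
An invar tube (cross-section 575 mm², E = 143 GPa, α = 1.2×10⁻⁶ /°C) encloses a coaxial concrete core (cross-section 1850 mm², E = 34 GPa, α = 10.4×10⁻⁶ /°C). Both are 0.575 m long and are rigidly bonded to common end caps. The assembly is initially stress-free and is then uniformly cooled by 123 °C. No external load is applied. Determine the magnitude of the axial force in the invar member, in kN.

P ≈ 40.3 kN (compressive in the invar)

Equilibrium of a rigid end plate with no external load gives equal and opposite internal forces ±P in the two members. Since α_{concrete} > α_{invar}, cooling drives the concrete into tension and the invar into compression.
Compatibility of the two members (thermal + elastic change equal): (α₁ − α₂)ΔT = P·[1/(A₁E₁) + 1/(A₂E₂)].
|α₁ − α₂|·ΔT = 9.2×10⁻⁶ × 123 = 0.001132.
1/(A₁E₁) + 1/(A₂E₂) = 1/(575×143×10³) + 1/(1850×34×10³) = 2.806×10⁻⁸ N⁻¹.
P = 0.001132 / 2.806×10⁻⁸ = 40330 N = 40.33 kN.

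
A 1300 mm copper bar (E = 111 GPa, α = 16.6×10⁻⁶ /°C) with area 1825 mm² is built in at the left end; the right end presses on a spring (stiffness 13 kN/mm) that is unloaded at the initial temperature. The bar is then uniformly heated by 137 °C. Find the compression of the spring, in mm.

δ ≈ 2.73 mm

The unrestrained thermal change is αΔT L = 16.6×10⁻⁶ × 137 × 1300 = 2.956 mm.
With a force P in the spring, the elastic change of the bar is PL/(AE) and that of the spring is P/k; compatibility requires their sum to equal δ_free.
So P = δ_free / [L/(AE) + 1/k] = 2.956 / [ 1300/(1825×111×10³) + 1/(13×10³) ].
P = 2.956 / 8.334×10⁻⁵ = 35470 N.
Spring compression = P/k = 35470/(13×10³) = 2.729 mm.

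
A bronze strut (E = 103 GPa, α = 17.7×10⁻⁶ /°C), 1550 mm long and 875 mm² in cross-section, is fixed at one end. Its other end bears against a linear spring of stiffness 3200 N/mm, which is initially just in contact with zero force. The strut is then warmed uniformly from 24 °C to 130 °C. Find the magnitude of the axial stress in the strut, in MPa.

σ ≈ 10.1 MPa (compressive)

The unrestrained thermal change is αΔT L = 17.7×10⁻⁶ × 106 × 1550 = 2.908 mm.
Let P be the compressive force at the spring. The strut shortens elastically by PL/(AE) and the spring compresses by P/k; together these equal δ_free.
P [ L/(AE) + 1/k ] = δ_free → P [ 1550/(875×103×10³) + 1/(3200) ] = 2.908.
P = 2.908 / 0.0003297 = 8821 N.
σ = P/A = 8821/875 = 10.08 MPa.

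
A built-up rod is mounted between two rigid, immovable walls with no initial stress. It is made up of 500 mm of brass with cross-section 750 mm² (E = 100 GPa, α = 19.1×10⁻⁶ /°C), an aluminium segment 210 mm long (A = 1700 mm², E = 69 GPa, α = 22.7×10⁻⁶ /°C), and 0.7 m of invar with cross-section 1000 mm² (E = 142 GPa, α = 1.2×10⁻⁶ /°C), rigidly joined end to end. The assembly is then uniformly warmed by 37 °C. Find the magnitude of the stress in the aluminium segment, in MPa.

With the walls removed the bar would change length by δ_free = Σ αᵢΔT Lᵢ = 19.1×10⁻⁶×37×500 + 22.7×10⁻⁶×37×210 + 1.2×10⁻⁶×37×700 = 0.5608 mm.
The walls prevent any net length change, so an axial force P (same in every segment) develops. Compatibility: P · Σ Lᵢ/(AᵢEᵢ) = δ_free.
The series flexibility is Σ Lᵢ/(AᵢEᵢ) = 500/(750×100×10³) + 210/(1700×69×10³) + 700/(1000×142×10³) = 1.339×10⁻⁵ mm/N.
Hence P = δ_free / Σ(L/AE) = 0.5608/1.339×10⁻⁵ = 41.89 kN (compressive).
σ_{aluminium} = P / A = 41890 / 1700 = 24.64 MPa.

σ ≈ 24.6 MPa (compressive)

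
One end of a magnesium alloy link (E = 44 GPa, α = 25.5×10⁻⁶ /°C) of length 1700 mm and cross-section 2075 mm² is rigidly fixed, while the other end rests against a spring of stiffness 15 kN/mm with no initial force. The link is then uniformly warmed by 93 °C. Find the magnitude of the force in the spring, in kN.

Free thermal expansion: δ_free = αΔT L = 25.5×10⁻⁶ × 93 × 1700 = 4.032 mm.
Let P be the compressive force at the spring. The link shortens elastically by PL/(AE) and the spring compresses by P/k; together these equal δ_free.
So P = δ_free / [L/(AE) + 1/k] = 4.032 / [ 1700/(2075×44×10³) + 1/(15×10³) ].
P = 4.032 / 8.529×10⁻⁵ = 47270 N.

P ≈ 47.3 kN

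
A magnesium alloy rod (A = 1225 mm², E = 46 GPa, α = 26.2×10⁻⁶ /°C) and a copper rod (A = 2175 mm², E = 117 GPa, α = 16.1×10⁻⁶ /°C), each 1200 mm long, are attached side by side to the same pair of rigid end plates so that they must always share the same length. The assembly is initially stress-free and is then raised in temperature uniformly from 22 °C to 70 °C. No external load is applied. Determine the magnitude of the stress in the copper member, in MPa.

Both members must finish at the same length. With the larger α, the magnesium alloy tends to over-expand; the plates restrain it, putting the magnesium alloy in compression and the copper in tension. With no external load the two internal forces are equal and opposite, magnitude P.
Compatibility of the two members (thermal + elastic change equal): (α₁ − α₂)ΔT = P·[1/(A₁E₁) + 1/(A₂E₂)].
|α₁ − α₂|·ΔT = 10.1×10⁻⁶ × 48 = 0.0004848.
1/(A₁E₁) + 1/(A₂E₂) = 1/(1225×46×10³) + 1/(2175×117×10³) = 2.168×10⁻⁸ N⁻¹.
So P = 0.0004848 / 2.168×10⁻⁸ = 22.37 kN.
σ_{copper} = P/A₂ = 22370/2175 = 10.28 MPa, tensile.

σ ≈ 10.3 MPa (tensile)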